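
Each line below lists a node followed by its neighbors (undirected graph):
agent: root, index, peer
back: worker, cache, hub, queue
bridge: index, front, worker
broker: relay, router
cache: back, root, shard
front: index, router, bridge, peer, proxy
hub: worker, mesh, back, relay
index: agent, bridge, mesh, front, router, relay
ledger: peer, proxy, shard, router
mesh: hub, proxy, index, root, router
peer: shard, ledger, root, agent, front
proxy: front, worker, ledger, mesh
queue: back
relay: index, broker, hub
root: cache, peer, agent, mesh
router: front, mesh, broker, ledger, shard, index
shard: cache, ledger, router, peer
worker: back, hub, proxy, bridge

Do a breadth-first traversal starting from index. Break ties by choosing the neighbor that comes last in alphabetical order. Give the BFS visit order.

index, router, relay, mesh, front, bridge, agent, shard, ledger, broker, hub, root, proxy, peer, worker, cache, back, queue

Visit index; enqueue router, relay, mesh, front, bridge, agent → queue [router, relay, mesh, front, bridge, agent]
Visit router; enqueue shard, ledger, broker → queue [relay, mesh, front, bridge, agent, shard, ledger, broker]
Visit relay; enqueue hub → queue [mesh, front, bridge, agent, shard, ledger, broker, hub]
Visit mesh; enqueue root, proxy → queue [front, bridge, agent, shard, ledger, broker, hub, root, proxy]
Visit front; enqueue peer → queue [bridge, agent, shard, ledger, broker, hub, root, proxy, peer]
Visit bridge; enqueue worker → queue [agent, shard, ledger, broker, hub, root, proxy, peer, worker]
Visit agent → queue [shard, ledger, broker, hub, root, proxy, peer, worker]
Visit shard; enqueue cache → queue [ledger, broker, hub, root, proxy, peer, worker, cache]
Visit ledger → queue [broker, hub, root, proxy, peer, worker, cache]
Visit broker → queue [hub, root, proxy, peer, worker, cache]
Visit hub; enqueue back → queue [root, proxy, peer, worker, cache, back]
Visit root → queue [proxy, peer, worker, cache, back]
Visit proxy → queue [peer, worker, cache, back]
Visit peer → queue [worker, cache, back]
Visit worker → queue [cache, back]
Visit cache → queue [back]
Visit back; enqueue queue → queue [queue]
Visit queue → queue []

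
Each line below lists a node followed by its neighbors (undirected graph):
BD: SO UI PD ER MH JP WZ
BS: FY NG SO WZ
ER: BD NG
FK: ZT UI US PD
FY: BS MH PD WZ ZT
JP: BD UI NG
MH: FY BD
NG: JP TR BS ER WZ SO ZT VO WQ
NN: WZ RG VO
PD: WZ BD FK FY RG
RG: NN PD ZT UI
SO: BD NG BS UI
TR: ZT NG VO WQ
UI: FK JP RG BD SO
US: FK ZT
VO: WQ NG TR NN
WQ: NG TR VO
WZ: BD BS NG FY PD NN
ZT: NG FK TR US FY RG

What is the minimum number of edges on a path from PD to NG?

Level 0: PD
Level 1: BD, FK, FY, RG, WZ
Level 2: BS, ER, JP, MH, NG, NN, SO, UI, US, ZT
Level 3: TR, VO, WQ
NG first appears at level 2.

2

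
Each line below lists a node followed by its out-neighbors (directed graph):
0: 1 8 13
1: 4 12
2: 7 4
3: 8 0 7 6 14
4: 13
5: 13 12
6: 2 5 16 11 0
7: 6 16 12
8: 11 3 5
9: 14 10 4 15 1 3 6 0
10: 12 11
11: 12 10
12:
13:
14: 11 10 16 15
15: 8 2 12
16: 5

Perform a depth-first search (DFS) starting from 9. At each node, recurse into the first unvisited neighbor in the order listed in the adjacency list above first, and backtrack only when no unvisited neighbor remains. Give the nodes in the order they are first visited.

9, 14, 11, 12, 10, 16, 5, 13, 15, 8, 3, 0, 1, 4, 7, 6, 2

Visit 9
9 → 14
14 → 11
11 → 12
11 → 10
14 → 16
16 → 5
5 → 13
14 → 15
15 → 8
8 → 3
3 → 0
0 → 1
1 → 4
3 → 7
7 → 6
6 → 2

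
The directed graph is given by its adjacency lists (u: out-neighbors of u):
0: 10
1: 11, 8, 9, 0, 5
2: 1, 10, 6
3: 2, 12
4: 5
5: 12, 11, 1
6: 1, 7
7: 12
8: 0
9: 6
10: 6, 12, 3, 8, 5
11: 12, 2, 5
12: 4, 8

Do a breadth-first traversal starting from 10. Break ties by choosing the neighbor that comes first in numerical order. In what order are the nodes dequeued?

10 → 3 → 5 → 6 → 8 → 12 → 2 → 1 → 11 → 7 → 0 → 4 → 9

Visit 10; enqueue 3, 5, 6, 8, 12 → queue [3, 5, 6, 8, 12]
Visit 3; enqueue 2 → queue [5, 6, 8, 12, 2]
Visit 5; enqueue 1, 11 → queue [6, 8, 12, 2, 1, 11]
Visit 6; enqueue 7 → queue [8, 12, 2, 1, 11, 7]
Visit 8; enqueue 0 → queue [12, 2, 1, 11, 7, 0]
Visit 12; enqueue 4 → queue [2, 1, 11, 7, 0, 4]
Visit 2 → queue [1, 11, 7, 0, 4]
Visit 1; enqueue 9 → queue [11, 7, 0, 4, 9]
Visit 11 → queue [7, 0, 4, 9]
Visit 7 → queue [0, 4, 9]
Visit 0 → queue [4, 9]
Visit 4 → queue [9]
Visit 9 → queue []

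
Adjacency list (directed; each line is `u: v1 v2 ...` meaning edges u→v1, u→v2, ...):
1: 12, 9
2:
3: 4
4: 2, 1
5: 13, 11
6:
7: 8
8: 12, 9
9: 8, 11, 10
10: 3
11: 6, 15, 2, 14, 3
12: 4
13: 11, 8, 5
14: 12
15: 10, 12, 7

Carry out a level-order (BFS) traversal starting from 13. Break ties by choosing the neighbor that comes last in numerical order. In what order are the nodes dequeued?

13, 11, 8, 5, 15, 14, 6, 3, 2, 12, 9, 10, 7, 4, 1

Visit 13; enqueue 11, 8, 5 → queue [11, 8, 5]
Visit 11; enqueue 15, 14, 6, 3, 2 → queue [8, 5, 15, 14, 6, 3, 2]
Visit 8; enqueue 12, 9 → queue [5, 15, 14, 6, 3, 2, 12, 9]
Visit 5 → queue [15, 14, 6, 3, 2, 12, 9]
Visit 15; enqueue 10, 7 → queue [14, 6, 3, 2, 12, 9, 10, 7]
Visit 14 → queue [6, 3, 2, 12, 9, 10, 7]
Visit 6 → queue [3, 2, 12, 9, 10, 7]
Visit 3; enqueue 4 → queue [2, 12, 9, 10, 7, 4]
Visit 2 → queue [12, 9, 10, 7, 4]
Visit 12 → queue [9, 10, 7, 4]
Visit 9 → queue [10, 7, 4]
Visit 10 → queue [7, 4]
Visit 7 → queue [4]
Visit 4; enqueue 1 → queue [1]
Visit 1 → queue []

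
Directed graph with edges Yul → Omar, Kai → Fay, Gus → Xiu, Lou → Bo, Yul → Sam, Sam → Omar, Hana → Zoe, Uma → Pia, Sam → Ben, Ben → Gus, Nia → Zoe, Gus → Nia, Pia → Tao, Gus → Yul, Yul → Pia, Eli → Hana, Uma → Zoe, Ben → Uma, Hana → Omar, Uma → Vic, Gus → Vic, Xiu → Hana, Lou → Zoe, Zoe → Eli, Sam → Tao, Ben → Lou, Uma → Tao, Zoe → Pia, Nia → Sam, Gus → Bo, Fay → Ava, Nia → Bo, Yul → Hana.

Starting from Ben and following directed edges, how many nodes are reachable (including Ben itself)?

16

BFS from Ben visits: Ben, Gus, Lou, Uma, Bo, Nia, Vic, Xiu, Yul, Zoe, Pia, Tao, Sam, Hana, Omar, Eli
Reachable nodes: 16 of 19 total.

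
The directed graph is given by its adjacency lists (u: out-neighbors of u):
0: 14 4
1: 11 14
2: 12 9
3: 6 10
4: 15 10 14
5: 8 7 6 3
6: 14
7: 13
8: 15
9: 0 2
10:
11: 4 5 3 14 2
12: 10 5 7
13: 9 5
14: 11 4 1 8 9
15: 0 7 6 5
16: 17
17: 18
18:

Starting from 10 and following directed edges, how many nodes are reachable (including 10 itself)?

1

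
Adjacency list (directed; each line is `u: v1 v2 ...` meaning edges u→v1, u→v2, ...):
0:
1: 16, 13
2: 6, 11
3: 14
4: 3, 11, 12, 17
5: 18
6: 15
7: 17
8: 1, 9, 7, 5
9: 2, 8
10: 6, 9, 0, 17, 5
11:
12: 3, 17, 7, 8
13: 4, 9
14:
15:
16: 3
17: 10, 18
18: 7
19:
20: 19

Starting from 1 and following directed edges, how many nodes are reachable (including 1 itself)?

BFS from 1 visits: 1, 16, 13, 3, 4, 9, 14, 11, 12, 17, 2, 8, 7, 10, 18, 6, 5, 0, 15
Reachable nodes: 19 of 21 total.

19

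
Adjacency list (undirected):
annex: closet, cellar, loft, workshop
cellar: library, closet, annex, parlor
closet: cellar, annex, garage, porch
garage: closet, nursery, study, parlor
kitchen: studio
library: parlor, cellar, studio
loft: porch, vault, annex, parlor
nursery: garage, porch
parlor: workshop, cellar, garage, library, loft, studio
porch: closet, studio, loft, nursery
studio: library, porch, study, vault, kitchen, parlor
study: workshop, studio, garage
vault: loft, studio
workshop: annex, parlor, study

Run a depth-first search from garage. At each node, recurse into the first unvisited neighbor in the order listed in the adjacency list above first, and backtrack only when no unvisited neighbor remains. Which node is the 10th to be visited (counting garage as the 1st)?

Visit garage
garage → closet
closet → cellar
cellar → library
library → parlor
parlor → workshop
workshop → annex
annex → loft
loft → porch
porch → studio
studio → study
studio → vault
studio → kitchen
porch → nursery

Visit order: garage, closet, cellar, library, parlor, workshop, annex, loft, porch, studio, study, vault, kitchen, nursery

studio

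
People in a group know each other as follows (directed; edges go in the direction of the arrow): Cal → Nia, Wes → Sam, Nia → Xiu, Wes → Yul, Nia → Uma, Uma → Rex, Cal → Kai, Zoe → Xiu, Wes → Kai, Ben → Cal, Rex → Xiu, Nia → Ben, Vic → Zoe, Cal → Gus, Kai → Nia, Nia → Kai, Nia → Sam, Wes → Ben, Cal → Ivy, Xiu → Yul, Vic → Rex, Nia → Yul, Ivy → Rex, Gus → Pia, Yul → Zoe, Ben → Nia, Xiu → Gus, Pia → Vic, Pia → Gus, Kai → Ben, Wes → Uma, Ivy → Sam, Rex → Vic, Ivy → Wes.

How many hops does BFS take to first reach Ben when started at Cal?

2

Level 0: Cal
Level 1: Gus, Ivy, Kai, Nia
Level 2: Ben, Pia, Rex, Sam, Uma, Wes, Xiu, Yul
Level 3: Vic, Zoe
Ben first appears at level 2.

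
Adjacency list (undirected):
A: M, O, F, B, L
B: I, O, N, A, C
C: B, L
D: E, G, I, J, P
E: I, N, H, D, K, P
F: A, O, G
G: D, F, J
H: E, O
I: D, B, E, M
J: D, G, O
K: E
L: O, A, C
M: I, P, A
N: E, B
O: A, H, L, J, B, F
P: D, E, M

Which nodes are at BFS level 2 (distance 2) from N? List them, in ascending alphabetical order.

A, C, D, H, I, K, O, P

Level 0: N
Level 1: B, E
Level 2: A, C, D, H, I, K, O, P
Level 3: F, G, J, L, M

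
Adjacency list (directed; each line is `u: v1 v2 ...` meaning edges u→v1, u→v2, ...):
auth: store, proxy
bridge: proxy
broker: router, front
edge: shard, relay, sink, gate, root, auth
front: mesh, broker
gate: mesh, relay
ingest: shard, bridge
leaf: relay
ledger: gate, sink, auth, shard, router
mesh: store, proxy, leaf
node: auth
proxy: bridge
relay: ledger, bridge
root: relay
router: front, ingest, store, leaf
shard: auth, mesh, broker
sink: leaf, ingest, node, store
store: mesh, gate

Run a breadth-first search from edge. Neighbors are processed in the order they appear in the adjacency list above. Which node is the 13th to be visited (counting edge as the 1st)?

ingest

Visit edge; enqueue shard, relay, sink, gate, root, auth → queue [shard, relay, sink, gate, root, auth]
Visit shard; enqueue mesh, broker → queue [relay, sink, gate, root, auth, mesh, broker]
Visit relay; enqueue ledger, bridge → queue [sink, gate, root, auth, mesh, broker, ledger, bridge]
Visit sink; enqueue leaf, ingest, node, store → queue [gate, root, auth, mesh, broker, ledger, bridge, leaf, ingest, node, store]
Visit gate → queue [root, auth, mesh, broker, ledger, bridge, leaf, ingest, node, store]
Visit root → queue [auth, mesh, broker, ledger, bridge, leaf, ingest, node, store]
Visit auth; enqueue proxy → queue [mesh, broker, ledger, bridge, leaf, ingest, node, store, proxy]
Visit mesh → queue [broker, ledger, bridge, leaf, ingest, node, store, proxy]
Visit broker; enqueue router, front → queue [ledger, bridge, leaf, ingest, node, store, proxy, router, front]
Visit ledger → queue [bridge, leaf, ingest, node, store, proxy, router, front]
Visit bridge → queue [leaf, ingest, node, store, proxy, router, front]
Visit leaf → queue [ingest, node, store, proxy, router, front]
Visit ingest → queue [node, store, proxy, router, front]
Visit node → queue [store, proxy, router, front]
Visit store → queue [proxy, router, front]
Visit proxy → queue [router, front]
Visit router → queue [front]
Visit front → queue []

Visit order: edge, shard, relay, sink, gate, root, auth, mesh, broker, ledger, bridge, leaf, ingest, node, store, proxy, router, front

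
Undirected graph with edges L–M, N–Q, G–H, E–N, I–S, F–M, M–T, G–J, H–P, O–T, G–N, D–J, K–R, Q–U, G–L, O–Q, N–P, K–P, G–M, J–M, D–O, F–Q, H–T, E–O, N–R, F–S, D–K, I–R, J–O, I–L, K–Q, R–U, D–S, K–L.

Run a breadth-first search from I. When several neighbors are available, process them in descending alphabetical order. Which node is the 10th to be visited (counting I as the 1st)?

M

Visit I; enqueue S, R, L → queue [S, R, L]
Visit S; enqueue F, D → queue [R, L, F, D]
Visit R; enqueue U, N, K → queue [L, F, D, U, N, K]
Visit L; enqueue M, G → queue [F, D, U, N, K, M, G]
Visit F; enqueue Q → queue [D, U, N, K, M, G, Q]
Visit D; enqueue O, J → queue [U, N, K, M, G, Q, O, J]
Visit U → queue [N, K, M, G, Q, O, J]
Visit N; enqueue P, E → queue [K, M, G, Q, O, J, P, E]
Visit K → queue [M, G, Q, O, J, P, E]
Visit M; enqueue T → queue [G, Q, O, J, P, E, T]
Visit G; enqueue H → queue [Q, O, J, P, E, T, H]
Visit Q → queue [O, J, P, E, T, H]
Visit O → queue [J, P, E, T, H]
Visit J → queue [P, E, T, H]
Visit P → queue [E, T, H]
Visit E → queue [T, H]
Visit T → queue [H]
Visit H → queue []

Visit order: I, S, R, L, F, D, U, N, K, M, G, Q, O, J, P, E, T, H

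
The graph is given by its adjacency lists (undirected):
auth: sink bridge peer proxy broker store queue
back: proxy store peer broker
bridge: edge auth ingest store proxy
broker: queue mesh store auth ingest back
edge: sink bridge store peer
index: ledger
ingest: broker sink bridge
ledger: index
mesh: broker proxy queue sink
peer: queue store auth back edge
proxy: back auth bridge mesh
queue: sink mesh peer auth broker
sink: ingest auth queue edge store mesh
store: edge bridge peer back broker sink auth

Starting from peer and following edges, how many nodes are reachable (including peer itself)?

BFS from peer visits: peer, auth, back, edge, queue, store, bridge, broker, proxy, sink, mesh, ingest
Reachable nodes: 12 of 14 total.

12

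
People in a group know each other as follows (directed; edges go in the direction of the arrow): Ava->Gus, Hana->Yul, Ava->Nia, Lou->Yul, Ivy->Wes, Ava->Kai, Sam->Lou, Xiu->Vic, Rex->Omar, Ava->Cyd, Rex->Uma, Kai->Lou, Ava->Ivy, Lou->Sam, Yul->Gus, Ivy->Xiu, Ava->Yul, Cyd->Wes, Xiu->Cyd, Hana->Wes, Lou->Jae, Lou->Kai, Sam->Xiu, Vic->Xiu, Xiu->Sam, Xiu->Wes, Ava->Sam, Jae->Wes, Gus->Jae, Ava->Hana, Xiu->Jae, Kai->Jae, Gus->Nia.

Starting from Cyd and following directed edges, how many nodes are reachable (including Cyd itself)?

2

BFS from Cyd visits: Cyd, Wes
Reachable nodes: 2 of 17 total.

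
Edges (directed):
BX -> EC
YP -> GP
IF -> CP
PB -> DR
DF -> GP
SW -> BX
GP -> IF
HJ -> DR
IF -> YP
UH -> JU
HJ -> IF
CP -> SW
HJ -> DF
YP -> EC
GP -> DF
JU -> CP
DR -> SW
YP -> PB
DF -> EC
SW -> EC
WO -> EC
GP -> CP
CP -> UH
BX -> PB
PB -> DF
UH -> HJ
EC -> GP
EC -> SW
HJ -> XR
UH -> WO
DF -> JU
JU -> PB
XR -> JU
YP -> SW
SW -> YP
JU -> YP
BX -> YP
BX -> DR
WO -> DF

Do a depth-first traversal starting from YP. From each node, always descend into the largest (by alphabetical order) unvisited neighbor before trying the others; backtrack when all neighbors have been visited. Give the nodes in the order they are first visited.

Visit YP
YP → SW
SW → EC
EC → GP
GP → IF
IF → CP
CP → UH
UH → WO
WO → DF
DF → JU
JU → PB
PB → DR
UH → HJ
HJ → XR
SW → BX

YP, SW, EC, GP, IF, CP, UH, WO, DF, JU, PB, DR, HJ, XR, BX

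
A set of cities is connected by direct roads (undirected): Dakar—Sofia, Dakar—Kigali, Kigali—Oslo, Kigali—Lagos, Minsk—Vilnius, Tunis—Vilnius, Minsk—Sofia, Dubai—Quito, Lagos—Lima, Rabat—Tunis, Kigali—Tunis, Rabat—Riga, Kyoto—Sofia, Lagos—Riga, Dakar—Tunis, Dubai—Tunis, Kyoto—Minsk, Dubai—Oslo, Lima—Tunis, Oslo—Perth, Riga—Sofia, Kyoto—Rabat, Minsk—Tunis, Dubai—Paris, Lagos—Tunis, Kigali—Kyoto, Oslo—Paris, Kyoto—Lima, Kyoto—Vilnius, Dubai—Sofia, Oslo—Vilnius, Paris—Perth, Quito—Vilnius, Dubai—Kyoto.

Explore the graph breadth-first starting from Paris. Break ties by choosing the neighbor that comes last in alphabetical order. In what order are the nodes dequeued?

Visit Paris; enqueue Perth, Oslo, Dubai → queue [Perth, Oslo, Dubai]
Visit Perth → queue [Oslo, Dubai]
Visit Oslo; enqueue Vilnius, Kigali → queue [Dubai, Vilnius, Kigali]
Visit Dubai; enqueue Tunis, Sofia, Quito, Kyoto → queue [Vilnius, Kigali, Tunis, Sofia, Quito, Kyoto]
Visit Vilnius; enqueue Minsk → queue [Kigali, Tunis, Sofia, Quito, Kyoto, Minsk]
Visit Kigali; enqueue Lagos, Dakar → queue [Tunis, Sofia, Quito, Kyoto, Minsk, Lagos, Dakar]
Visit Tunis; enqueue Rabat, Lima → queue [Sofia, Quito, Kyoto, Minsk, Lagos, Dakar, Rabat, Lima]
Visit Sofia; enqueue Riga → queue [Quito, Kyoto, Minsk, Lagos, Dakar, Rabat, Lima, Riga]
Visit Quito → queue [Kyoto, Minsk, Lagos, Dakar, Rabat, Lima, Riga]
Visit Kyoto → queue [Minsk, Lagos, Dakar, Rabat, Lima, Riga]
Visit Minsk → queue [Lagos, Dakar, Rabat, Lima, Riga]
Visit Lagos → queue [Dakar, Rabat, Lima, Riga]
Visit Dakar → queue [Rabat, Lima, Riga]
Visit Rabat → queue [Lima, Riga]
Visit Lima → queue [Riga]
Visit Riga → queue []

Paris, Perth, Oslo, Dubai, Vilnius, Kigali, Tunis, Sofia, Quito, Kyoto, Minsk, Lagos, Dakar, Rabat, Lima, Riga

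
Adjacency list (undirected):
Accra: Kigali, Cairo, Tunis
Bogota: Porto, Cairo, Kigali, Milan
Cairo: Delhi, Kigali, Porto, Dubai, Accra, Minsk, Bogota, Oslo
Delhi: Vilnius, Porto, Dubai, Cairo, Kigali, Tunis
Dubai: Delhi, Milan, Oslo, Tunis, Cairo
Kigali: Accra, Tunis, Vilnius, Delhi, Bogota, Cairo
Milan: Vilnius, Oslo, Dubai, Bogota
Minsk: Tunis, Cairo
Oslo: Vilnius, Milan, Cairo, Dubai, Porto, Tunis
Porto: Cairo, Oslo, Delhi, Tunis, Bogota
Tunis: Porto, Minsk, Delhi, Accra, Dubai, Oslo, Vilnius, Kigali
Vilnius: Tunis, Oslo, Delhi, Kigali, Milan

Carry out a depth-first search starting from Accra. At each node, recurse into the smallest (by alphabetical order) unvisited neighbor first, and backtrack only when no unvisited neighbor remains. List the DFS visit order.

Visit Accra
Accra → Cairo
Cairo → Bogota
Bogota → Kigali
Kigali → Delhi
Delhi → Dubai
Dubai → Milan
Milan → Oslo
Oslo → Porto
Porto → Tunis
Tunis → Minsk
Tunis → Vilnius

Accra Cairo Bogota Kigali Delhi Dubai Milan Oslo Porto Tunis Minsk Vilnius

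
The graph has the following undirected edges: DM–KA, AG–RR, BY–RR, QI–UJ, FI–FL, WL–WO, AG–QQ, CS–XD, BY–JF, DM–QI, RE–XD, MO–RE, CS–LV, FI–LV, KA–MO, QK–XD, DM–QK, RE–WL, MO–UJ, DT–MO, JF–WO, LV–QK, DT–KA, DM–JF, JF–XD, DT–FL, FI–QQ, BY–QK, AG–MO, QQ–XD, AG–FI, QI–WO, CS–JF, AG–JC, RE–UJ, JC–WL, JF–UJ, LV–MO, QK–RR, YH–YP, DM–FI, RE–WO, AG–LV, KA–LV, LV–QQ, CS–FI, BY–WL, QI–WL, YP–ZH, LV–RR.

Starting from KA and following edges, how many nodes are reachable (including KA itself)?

21

BFS from KA visits: KA, DM, DT, LV, MO, FI, JF, QI, QK, FL, AG, CS, QQ, RR, RE, UJ, BY, WO, XD, WL, JC
Reachable nodes: 21 of 24 total.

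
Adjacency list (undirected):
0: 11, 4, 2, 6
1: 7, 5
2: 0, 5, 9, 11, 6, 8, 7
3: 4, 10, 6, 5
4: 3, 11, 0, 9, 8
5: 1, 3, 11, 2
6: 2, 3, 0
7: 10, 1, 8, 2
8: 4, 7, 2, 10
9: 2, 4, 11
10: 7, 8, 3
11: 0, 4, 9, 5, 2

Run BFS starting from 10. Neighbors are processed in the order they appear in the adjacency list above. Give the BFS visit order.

Visit 10; enqueue 7, 8, 3 → queue [7, 8, 3]
Visit 7; enqueue 1, 2 → queue [8, 3, 1, 2]
Visit 8; enqueue 4 → queue [3, 1, 2, 4]
Visit 3; enqueue 6, 5 → queue [1, 2, 4, 6, 5]
Visit 1 → queue [2, 4, 6, 5]
Visit 2; enqueue 0, 9, 11 → queue [4, 6, 5, 0, 9, 11]
Visit 4 → queue [6, 5, 0, 9, 11]
Visit 6 → queue [5, 0, 9, 11]
Visit 5 → queue [0, 9, 11]
Visit 0 → queue [9, 11]
Visit 9 → queue [11]
Visit 11 → queue []

10 → 7 → 8 → 3 → 1 → 2 → 4 → 6 → 5 → 0 → 9 → 11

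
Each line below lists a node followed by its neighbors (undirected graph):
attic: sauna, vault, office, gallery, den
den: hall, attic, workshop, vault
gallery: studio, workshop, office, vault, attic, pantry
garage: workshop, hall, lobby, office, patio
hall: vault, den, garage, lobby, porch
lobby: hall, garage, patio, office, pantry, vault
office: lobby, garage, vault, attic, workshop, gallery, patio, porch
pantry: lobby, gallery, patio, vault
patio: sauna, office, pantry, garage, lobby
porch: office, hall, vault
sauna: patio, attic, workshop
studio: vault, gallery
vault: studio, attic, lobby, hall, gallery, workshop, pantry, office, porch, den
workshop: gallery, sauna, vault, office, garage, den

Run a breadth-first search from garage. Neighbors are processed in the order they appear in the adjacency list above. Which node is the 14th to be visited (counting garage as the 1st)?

studio

Visit garage; enqueue workshop, hall, lobby, office, patio → queue [workshop, hall, lobby, office, patio]
Visit workshop; enqueue gallery, sauna, vault, den → queue [hall, lobby, office, patio, gallery, sauna, vault, den]
Visit hall; enqueue porch → queue [lobby, office, patio, gallery, sauna, vault, den, porch]
Visit lobby; enqueue pantry → queue [office, patio, gallery, sauna, vault, den, porch, pantry]
Visit office; enqueue attic → queue [patio, gallery, sauna, vault, den, porch, pantry, attic]
Visit patio → queue [gallery, sauna, vault, den, porch, pantry, attic]
Visit gallery; enqueue studio → queue [sauna, vault, den, porch, pantry, attic, studio]
Visit sauna → queue [vault, den, porch, pantry, attic, studio]
Visit vault → queue [den, porch, pantry, attic, studio]
Visit den → queue [porch, pantry, attic, studio]
Visit porch → queue [pantry, attic, studio]
Visit pantry → queue [attic, studio]
Visit attic → queue [studio]
Visit studio → queue []

Visit order: garage, workshop, hall, lobby, office, patio, gallery, sauna, vault, den, porch, pantry, attic, studio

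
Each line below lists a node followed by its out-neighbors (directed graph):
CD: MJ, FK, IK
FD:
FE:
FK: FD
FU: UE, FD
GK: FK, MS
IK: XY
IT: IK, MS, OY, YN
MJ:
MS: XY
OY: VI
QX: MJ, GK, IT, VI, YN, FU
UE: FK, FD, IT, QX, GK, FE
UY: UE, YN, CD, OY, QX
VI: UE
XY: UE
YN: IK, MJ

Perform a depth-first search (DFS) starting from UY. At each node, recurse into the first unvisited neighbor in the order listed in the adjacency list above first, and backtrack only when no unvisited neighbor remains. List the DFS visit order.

UY → UE → FK → FD → IT → IK → XY → MS → OY → VI → YN → MJ → QX → GK → FU → FE → CD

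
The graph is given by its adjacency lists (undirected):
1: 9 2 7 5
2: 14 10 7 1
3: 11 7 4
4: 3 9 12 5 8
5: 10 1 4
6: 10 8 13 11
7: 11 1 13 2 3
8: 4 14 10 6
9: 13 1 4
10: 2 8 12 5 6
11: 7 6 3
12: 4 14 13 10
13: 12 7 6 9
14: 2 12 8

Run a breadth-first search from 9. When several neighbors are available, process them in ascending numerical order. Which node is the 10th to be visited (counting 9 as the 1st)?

Visit 9; enqueue 1, 4, 13 → queue [1, 4, 13]
Visit 1; enqueue 2, 5, 7 → queue [4, 13, 2, 5, 7]
Visit 4; enqueue 3, 8, 12 → queue [13, 2, 5, 7, 3, 8, 12]
Visit 13; enqueue 6 → queue [2, 5, 7, 3, 8, 12, 6]
Visit 2; enqueue 10, 14 → queue [5, 7, 3, 8, 12, 6, 10, 14]
Visit 5 → queue [7, 3, 8, 12, 6, 10, 14]
Visit 7; enqueue 11 → queue [3, 8, 12, 6, 10, 14, 11]
Visit 3 → queue [8, 12, 6, 10, 14, 11]
Visit 8 → queue [12, 6, 10, 14, 11]
Visit 12 → queue [6, 10, 14, 11]
Visit 6 → queue [10, 14, 11]
Visit 10 → queue [14, 11]
Visit 14 → queue [11]
Visit 11 → queue []

Visit order: 9, 1, 4, 13, 2, 5, 7, 3, 8, 12, 6, 10, 14, 11

12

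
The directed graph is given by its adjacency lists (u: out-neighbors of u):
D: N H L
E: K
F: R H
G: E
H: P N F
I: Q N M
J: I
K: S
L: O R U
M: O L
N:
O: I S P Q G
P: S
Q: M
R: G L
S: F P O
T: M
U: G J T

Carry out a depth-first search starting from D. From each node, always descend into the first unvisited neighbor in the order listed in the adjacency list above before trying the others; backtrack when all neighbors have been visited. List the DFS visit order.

D, N, H, P, S, F, R, G, E, K, L, O, I, Q, M, U, J, T

Visit D
D → N
D → H
H → P
P → S
S → F
F → R
R → G
G → E
E → K
R → L
L → O
O → I
I → Q
Q → M
L → U
U → J
U → T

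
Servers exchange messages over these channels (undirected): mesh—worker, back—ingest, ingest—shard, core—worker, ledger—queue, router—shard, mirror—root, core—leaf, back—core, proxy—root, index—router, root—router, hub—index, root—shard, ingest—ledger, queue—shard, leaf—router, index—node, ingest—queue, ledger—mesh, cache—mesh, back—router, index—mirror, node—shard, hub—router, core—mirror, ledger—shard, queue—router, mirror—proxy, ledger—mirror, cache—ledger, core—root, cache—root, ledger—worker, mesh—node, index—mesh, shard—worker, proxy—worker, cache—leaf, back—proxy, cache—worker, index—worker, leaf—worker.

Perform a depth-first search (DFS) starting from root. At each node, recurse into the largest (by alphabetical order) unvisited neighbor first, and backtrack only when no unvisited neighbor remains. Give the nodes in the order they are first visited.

Visit root
root → shard
shard → worker
worker → proxy
proxy → mirror
mirror → ledger
ledger → queue
queue → router
router → leaf
leaf → core
core → back
back → ingest
leaf → cache
cache → mesh
mesh → node
node → index
index → hub

root → shard → worker → proxy → mirror → ledger → queue → router → leaf → core → back → ingest → cache → mesh → node → index → hub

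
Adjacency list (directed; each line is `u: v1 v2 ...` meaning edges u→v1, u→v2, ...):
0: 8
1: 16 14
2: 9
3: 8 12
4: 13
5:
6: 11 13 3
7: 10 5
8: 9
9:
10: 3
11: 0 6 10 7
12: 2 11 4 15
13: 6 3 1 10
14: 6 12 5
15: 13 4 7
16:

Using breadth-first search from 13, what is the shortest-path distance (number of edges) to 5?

Level 0: 13
Level 1: 1, 3, 6, 10
Level 2: 8, 11, 12, 14, 16
Level 3: 0, 2, 4, 5, 7, 9, 15
5 first appears at level 3.

3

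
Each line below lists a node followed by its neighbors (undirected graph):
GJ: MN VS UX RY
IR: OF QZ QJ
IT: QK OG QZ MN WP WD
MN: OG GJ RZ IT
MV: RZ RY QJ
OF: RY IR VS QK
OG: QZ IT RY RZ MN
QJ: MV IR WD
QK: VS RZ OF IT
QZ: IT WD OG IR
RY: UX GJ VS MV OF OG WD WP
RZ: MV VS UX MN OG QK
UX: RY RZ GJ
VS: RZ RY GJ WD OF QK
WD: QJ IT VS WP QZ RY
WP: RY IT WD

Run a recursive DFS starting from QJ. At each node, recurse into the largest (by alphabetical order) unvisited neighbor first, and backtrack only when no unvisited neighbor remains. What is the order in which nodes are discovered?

Visit QJ
QJ → WD
WD → WP
WP → RY
RY → VS
VS → RZ
RZ → UX
UX → GJ
GJ → MN
MN → OG
OG → QZ
QZ → IT
IT → QK
QK → OF
OF → IR
RZ → MV

QJ, WD, WP, RY, VS, RZ, UX, GJ, MN, OG, QZ, IT, QK, OF, IR, MV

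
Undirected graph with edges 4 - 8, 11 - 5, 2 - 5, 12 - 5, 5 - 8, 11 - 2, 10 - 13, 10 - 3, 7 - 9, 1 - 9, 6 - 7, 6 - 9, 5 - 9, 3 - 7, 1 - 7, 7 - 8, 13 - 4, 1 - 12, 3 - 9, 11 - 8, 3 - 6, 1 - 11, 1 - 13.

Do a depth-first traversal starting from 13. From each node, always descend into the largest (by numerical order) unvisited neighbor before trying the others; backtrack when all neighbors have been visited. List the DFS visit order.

Visit 13
13 → 10
10 → 3
3 → 9
9 → 7
7 → 8
8 → 11
11 → 5
5 → 12
12 → 1
5 → 2
8 → 4
7 → 6

13, 10, 3, 9, 7, 8, 11, 5, 12, 1, 2, 4, 6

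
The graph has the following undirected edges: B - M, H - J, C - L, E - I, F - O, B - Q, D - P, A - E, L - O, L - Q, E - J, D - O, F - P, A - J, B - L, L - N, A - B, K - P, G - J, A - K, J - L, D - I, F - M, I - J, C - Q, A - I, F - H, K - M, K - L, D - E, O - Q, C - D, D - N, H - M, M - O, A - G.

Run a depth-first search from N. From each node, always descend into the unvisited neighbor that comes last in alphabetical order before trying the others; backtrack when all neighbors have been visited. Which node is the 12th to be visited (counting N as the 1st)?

Visit N
N → L
L → Q
Q → O
O → M
M → K
K → P
P → F
F → H
H → J
J → I
I → E
E → D
D → C
E → A
A → G
A → B

Visit order: N, L, Q, O, M, K, P, F, H, J, I, E, D, C, A, G, B

E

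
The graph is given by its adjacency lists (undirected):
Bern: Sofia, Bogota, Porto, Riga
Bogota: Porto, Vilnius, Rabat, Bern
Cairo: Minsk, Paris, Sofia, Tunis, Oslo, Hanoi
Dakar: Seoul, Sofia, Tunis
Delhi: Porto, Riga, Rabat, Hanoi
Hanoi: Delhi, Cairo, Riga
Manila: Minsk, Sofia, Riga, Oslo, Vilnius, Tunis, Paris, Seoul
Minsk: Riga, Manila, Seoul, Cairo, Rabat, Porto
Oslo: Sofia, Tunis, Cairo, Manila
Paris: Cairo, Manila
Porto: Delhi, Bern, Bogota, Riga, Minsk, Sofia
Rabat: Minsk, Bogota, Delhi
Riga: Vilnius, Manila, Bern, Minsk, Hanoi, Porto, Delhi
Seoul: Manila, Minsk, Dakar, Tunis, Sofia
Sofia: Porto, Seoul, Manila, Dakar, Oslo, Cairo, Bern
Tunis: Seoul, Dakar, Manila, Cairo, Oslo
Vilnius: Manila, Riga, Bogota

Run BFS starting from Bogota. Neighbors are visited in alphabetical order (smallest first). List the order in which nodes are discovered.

Visit Bogota; enqueue Bern, Porto, Rabat, Vilnius → queue [Bern, Porto, Rabat, Vilnius]
Visit Bern; enqueue Riga, Sofia → queue [Porto, Rabat, Vilnius, Riga, Sofia]
Visit Porto; enqueue Delhi, Minsk → queue [Rabat, Vilnius, Riga, Sofia, Delhi, Minsk]
Visit Rabat → queue [Vilnius, Riga, Sofia, Delhi, Minsk]
Visit Vilnius; enqueue Manila → queue [Riga, Sofia, Delhi, Minsk, Manila]
Visit Riga; enqueue Hanoi → queue [Sofia, Delhi, Minsk, Manila, Hanoi]
Visit Sofia; enqueue Cairo, Dakar, Oslo, Seoul → queue [Delhi, Minsk, Manila, Hanoi, Cairo, Dakar, Oslo, Seoul]
Visit Delhi → queue [Minsk, Manila, Hanoi, Cairo, Dakar, Oslo, Seoul]
Visit Minsk → queue [Manila, Hanoi, Cairo, Dakar, Oslo, Seoul]
Visit Manila; enqueue Paris, Tunis → queue [Hanoi, Cairo, Dakar, Oslo, Seoul, Paris, Tunis]
Visit Hanoi → queue [Cairo, Dakar, Oslo, Seoul, Paris, Tunis]
Visit Cairo → queue [Dakar, Oslo, Seoul, Paris, Tunis]
Visit Dakar → queue [Oslo, Seoul, Paris, Tunis]
Visit Oslo → queue [Seoul, Paris, Tunis]
Visit Seoul → queue [Paris, Tunis]
Visit Paris → queue [Tunis]
Visit Tunis → queue []

Bogota → Bern → Porto → Rabat → Vilnius → Riga → Sofia → Delhi → Minsk → Manila → Hanoi → Cairo → Dakar → Oslo → Seoul → Paris → Tunis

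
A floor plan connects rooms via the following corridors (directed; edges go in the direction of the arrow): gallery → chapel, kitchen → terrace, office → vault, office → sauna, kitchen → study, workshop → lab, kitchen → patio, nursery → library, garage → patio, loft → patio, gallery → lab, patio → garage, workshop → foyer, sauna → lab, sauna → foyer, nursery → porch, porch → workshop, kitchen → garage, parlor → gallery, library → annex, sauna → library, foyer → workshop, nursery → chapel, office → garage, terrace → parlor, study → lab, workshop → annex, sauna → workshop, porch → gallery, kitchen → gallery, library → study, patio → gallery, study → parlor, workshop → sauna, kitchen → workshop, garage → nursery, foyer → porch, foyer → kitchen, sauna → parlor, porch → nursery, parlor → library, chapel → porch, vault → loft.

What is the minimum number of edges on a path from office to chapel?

3

Level 0: office
Level 1: garage, sauna, vault
Level 2: foyer, lab, library, loft, nursery, parlor, patio, workshop
Level 3: annex, chapel, gallery, kitchen, porch, study
Level 4: terrace
chapel first appears at level 3.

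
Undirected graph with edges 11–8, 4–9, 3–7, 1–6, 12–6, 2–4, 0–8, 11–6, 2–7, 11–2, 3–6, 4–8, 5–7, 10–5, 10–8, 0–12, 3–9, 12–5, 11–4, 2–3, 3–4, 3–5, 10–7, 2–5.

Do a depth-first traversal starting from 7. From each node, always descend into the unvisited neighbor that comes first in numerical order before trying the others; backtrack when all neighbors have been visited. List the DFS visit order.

7 -> 2 -> 3 -> 4 -> 8 -> 0 -> 12 -> 5 -> 10 -> 6 -> 1 -> 11 -> 9

Visit 7
7 → 2
2 → 3
3 → 4
4 → 8
8 → 0
0 → 12
12 → 5
5 → 10
12 → 6
6 → 1
6 → 11
4 → 9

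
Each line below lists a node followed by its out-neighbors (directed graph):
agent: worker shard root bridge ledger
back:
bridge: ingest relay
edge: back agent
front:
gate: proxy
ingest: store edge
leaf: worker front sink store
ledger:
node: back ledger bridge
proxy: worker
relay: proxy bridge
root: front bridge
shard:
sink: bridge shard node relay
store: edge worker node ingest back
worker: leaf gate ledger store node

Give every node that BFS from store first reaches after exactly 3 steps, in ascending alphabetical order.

front, proxy, relay, root, shard, sink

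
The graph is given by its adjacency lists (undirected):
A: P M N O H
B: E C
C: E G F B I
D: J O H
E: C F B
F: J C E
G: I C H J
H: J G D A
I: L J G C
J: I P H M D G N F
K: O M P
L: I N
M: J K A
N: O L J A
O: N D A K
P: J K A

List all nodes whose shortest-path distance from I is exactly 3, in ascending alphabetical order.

A, K, O

Level 0: I
Level 1: C, G, J, L
Level 2: B, D, E, F, H, M, N, P
Level 3: A, K, O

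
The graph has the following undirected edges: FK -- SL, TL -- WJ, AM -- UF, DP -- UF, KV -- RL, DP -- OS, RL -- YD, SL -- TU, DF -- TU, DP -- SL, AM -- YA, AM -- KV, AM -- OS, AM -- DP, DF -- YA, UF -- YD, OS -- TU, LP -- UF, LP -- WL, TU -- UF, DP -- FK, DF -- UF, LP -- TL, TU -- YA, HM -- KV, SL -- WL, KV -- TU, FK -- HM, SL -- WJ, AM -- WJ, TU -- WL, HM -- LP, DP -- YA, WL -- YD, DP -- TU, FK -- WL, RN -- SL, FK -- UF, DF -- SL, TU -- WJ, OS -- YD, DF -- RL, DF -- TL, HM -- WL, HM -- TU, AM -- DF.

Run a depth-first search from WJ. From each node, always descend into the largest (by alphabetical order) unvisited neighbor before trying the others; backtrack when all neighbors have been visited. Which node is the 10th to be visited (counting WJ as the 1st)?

FK

Visit WJ
WJ → TU
TU → YA
YA → DP
DP → UF
UF → YD
YD → WL
WL → SL
SL → RN
SL → FK
FK → HM
HM → LP
LP → TL
TL → DF
DF → RL
RL → KV
KV → AM
AM → OS

Visit order: WJ, TU, YA, DP, UF, YD, WL, SL, RN, FK, HM, LP, TL, DF, RL, KV, AM, OS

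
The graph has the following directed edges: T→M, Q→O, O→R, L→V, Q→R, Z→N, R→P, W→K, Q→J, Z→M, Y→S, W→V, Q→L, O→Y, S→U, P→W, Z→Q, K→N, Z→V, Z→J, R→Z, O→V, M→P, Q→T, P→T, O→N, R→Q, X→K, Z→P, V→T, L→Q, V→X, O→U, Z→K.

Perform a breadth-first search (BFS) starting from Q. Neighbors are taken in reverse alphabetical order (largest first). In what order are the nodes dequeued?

Q, T, R, O, L, J, M, Z, P, Y, V, U, N, K, W, S, X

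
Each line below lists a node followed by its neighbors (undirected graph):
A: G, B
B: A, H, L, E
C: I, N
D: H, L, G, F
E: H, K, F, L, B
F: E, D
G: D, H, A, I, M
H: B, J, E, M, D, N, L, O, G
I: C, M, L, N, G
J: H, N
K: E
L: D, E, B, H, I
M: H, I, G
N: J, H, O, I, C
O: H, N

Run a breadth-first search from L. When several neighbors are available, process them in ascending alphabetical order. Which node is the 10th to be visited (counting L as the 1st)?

Visit L; enqueue B, D, E, H, I → queue [B, D, E, H, I]
Visit B; enqueue A → queue [D, E, H, I, A]
Visit D; enqueue F, G → queue [E, H, I, A, F, G]
Visit E; enqueue K → queue [H, I, A, F, G, K]
Visit H; enqueue J, M, N, O → queue [I, A, F, G, K, J, M, N, O]
Visit I; enqueue C → queue [A, F, G, K, J, M, N, O, C]
Visit A → queue [F, G, K, J, M, N, O, C]
Visit F → queue [G, K, J, M, N, O, C]
Visit G → queue [K, J, M, N, O, C]
Visit K → queue [J, M, N, O, C]
Visit J → queue [M, N, O, C]
Visit M → queue [N, O, C]
Visit N → queue [O, C]
Visit O → queue [C]
Visit C → queue []

Visit order: L, B, D, E, H, I, A, F, G, K, J, M, N, O, C

K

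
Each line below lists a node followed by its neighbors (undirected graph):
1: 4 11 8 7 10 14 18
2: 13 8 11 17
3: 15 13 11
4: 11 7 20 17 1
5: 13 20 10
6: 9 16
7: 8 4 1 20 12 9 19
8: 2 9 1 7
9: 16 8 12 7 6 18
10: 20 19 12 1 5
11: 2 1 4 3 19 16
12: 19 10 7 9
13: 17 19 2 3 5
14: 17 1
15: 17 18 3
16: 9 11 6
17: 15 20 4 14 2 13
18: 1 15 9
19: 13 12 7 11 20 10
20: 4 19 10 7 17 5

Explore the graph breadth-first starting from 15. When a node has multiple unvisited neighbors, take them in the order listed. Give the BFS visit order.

15 -> 17 -> 18 -> 3 -> 20 -> 4 -> 14 -> 2 -> 13 -> 1 -> 9 -> 11 -> 19 -> 10 -> 7 -> 5 -> 8 -> 16 -> 12 -> 6

Visit 15; enqueue 17, 18, 3 → queue [17, 18, 3]
Visit 17; enqueue 20, 4, 14, 2, 13 → queue [18, 3, 20, 4, 14, 2, 13]
Visit 18; enqueue 1, 9 → queue [3, 20, 4, 14, 2, 13, 1, 9]
Visit 3; enqueue 11 → queue [20, 4, 14, 2, 13, 1, 9, 11]
Visit 20; enqueue 19, 10, 7, 5 → queue [4, 14, 2, 13, 1, 9, 11, 19, 10, 7, 5]
Visit 4 → queue [14, 2, 13, 1, 9, 11, 19, 10, 7, 5]
Visit 14 → queue [2, 13, 1, 9, 11, 19, 10, 7, 5]
Visit 2; enqueue 8 → queue [13, 1, 9, 11, 19, 10, 7, 5, 8]
Visit 13 → queue [1, 9, 11, 19, 10, 7, 5, 8]
Visit 1 → queue [9, 11, 19, 10, 7, 5, 8]
Visit 9; enqueue 16, 12, 6 → queue [11, 19, 10, 7, 5, 8, 16, 12, 6]
Visit 11 → queue [19, 10, 7, 5, 8, 16, 12, 6]
Visit 19 → queue [10, 7, 5, 8, 16, 12, 6]
Visit 10 → queue [7, 5, 8, 16, 12, 6]
Visit 7 → queue [5, 8, 16, 12, 6]
Visit 5 → queue [8, 16, 12, 6]
Visit 8 → queue [16, 12, 6]
Visit 16 → queue [12, 6]
Visit 12 → queue [6]
Visit 6 → queue []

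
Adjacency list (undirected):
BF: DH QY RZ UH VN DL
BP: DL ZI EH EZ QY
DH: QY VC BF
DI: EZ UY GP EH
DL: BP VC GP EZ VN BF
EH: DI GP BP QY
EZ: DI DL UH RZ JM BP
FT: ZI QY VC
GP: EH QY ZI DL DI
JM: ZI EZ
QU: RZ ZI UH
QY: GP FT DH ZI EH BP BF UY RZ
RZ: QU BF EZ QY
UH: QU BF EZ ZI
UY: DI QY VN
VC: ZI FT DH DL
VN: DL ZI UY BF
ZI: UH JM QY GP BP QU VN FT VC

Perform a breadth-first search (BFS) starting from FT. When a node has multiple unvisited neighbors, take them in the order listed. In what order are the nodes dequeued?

FT, ZI, QY, VC, UH, JM, GP, BP, QU, VN, DH, EH, BF, UY, RZ, DL, EZ, DI

Visit FT; enqueue ZI, QY, VC → queue [ZI, QY, VC]
Visit ZI; enqueue UH, JM, GP, BP, QU, VN → queue [QY, VC, UH, JM, GP, BP, QU, VN]
Visit QY; enqueue DH, EH, BF, UY, RZ → queue [VC, UH, JM, GP, BP, QU, VN, DH, EH, BF, UY, RZ]
Visit VC; enqueue DL → queue [UH, JM, GP, BP, QU, VN, DH, EH, BF, UY, RZ, DL]
Visit UH; enqueue EZ → queue [JM, GP, BP, QU, VN, DH, EH, BF, UY, RZ, DL, EZ]
Visit JM → queue [GP, BP, QU, VN, DH, EH, BF, UY, RZ, DL, EZ]
Visit GP; enqueue DI → queue [BP, QU, VN, DH, EH, BF, UY, RZ, DL, EZ, DI]
Visit BP → queue [QU, VN, DH, EH, BF, UY, RZ, DL, EZ, DI]
Visit QU → queue [VN, DH, EH, BF, UY, RZ, DL, EZ, DI]
Visit VN → queue [DH, EH, BF, UY, RZ, DL, EZ, DI]
Visit DH → queue [EH, BF, UY, RZ, DL, EZ, DI]
Visit EH → queue [BF, UY, RZ, DL, EZ, DI]
Visit BF → queue [UY, RZ, DL, EZ, DI]
Visit UY → queue [RZ, DL, EZ, DI]
Visit RZ → queue [DL, EZ, DI]
Visit DL → queue [EZ, DI]
Visit EZ → queue [DI]
Visit DI → queue []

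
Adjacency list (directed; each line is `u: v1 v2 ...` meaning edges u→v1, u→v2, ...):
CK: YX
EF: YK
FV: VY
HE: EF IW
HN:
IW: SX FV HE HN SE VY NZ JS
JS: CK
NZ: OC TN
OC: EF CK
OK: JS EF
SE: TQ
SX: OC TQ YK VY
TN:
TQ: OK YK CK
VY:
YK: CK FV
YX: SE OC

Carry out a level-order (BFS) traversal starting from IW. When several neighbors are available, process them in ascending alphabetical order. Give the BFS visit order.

Visit IW; enqueue FV, HE, HN, JS, NZ, SE, SX, VY → queue [FV, HE, HN, JS, NZ, SE, SX, VY]
Visit FV → queue [HE, HN, JS, NZ, SE, SX, VY]
Visit HE; enqueue EF → queue [HN, JS, NZ, SE, SX, VY, EF]
Visit HN → queue [JS, NZ, SE, SX, VY, EF]
Visit JS; enqueue CK → queue [NZ, SE, SX, VY, EF, CK]
Visit NZ; enqueue OC, TN → queue [SE, SX, VY, EF, CK, OC, TN]
Visit SE; enqueue TQ → queue [SX, VY, EF, CK, OC, TN, TQ]
Visit SX; enqueue YK → queue [VY, EF, CK, OC, TN, TQ, YK]
Visit VY → queue [EF, CK, OC, TN, TQ, YK]
Visit EF → queue [CK, OC, TN, TQ, YK]
Visit CK; enqueue YX → queue [OC, TN, TQ, YK, YX]
Visit OC → queue [TN, TQ, YK, YX]
Visit TN → queue [TQ, YK, YX]
Visit TQ; enqueue OK → queue [YK, YX, OK]
Visit YK → queue [YX, OK]
Visit YX → queue [OK]
Visit OK → queue []

IW, FV, HE, HN, JS, NZ, SE, SX, VY, EF, CK, OC, TN, TQ, YK, YX, OK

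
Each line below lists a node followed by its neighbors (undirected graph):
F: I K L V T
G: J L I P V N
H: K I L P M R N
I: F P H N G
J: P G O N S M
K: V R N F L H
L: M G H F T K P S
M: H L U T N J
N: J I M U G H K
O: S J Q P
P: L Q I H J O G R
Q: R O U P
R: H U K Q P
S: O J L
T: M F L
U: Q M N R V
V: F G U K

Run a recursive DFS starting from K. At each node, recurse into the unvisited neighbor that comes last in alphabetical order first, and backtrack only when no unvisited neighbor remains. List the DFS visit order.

K → V → U → R → Q → P → O → S → L → T → M → N → J → G → I → H → F

Visit K
K → V
V → U
U → R
R → Q
Q → P
P → O
O → S
S → L
L → T
T → M
M → N
N → J
J → G
G → I
I → H
I → F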